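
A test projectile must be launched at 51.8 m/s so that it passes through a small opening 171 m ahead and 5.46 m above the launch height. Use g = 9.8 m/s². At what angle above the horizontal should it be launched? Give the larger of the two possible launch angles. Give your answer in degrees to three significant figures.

70.4°

Trajectory: y = x tanθ − g x² (1 + tan²θ)/(2v₀²). With x = 171, y = 5.46, v₀ = 51.8, g = 9.80:
53.40 tan²θ − 171 tanθ + (58.86) = 0.
tanθ = [171 ± √(171² − 4 × 53.40 × (58.86))] / (2 × 53.40) = (171 ± 129.1) / 106.8, giving tanθ = 0.3922 or 2.810.
θ = 21.42° or 70.41°; the larger is 70.41°.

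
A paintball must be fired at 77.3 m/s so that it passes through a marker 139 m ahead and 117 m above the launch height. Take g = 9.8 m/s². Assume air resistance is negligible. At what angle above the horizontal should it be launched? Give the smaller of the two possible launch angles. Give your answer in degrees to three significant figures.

Trajectory: y = x tanθ − g x² (1 + tan²θ)/(2v₀²). With x = 139, y = 117, v₀ = 77.3, g = 9.80:
15.84 tan²θ − 139 tanθ + (132.8) = 0.
tanθ = [139 ± √(139² − 4 × 15.84 × (132.8))] / (2 × 15.84) = (139 ± 104.4) / 31.69, giving tanθ = 1.092 or 7.681.
θ = 47.51° or 82.58°; the smaller is 47.51°.

47.5°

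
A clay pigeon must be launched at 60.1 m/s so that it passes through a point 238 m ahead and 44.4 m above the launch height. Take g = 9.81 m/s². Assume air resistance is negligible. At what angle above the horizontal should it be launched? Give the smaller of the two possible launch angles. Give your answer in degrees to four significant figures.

Trajectory: y = x tanθ − g x² (1 + tan²θ)/(2v₀²). With x = 238, y = 44.4, v₀ = 60.1, g = 9.81:
76.92 tan²θ − 238 tanθ + (121.3) = 0.
tanθ = [238 ± √(238² − 4 × 76.92 × (121.3))] / (2 × 76.92) = (238 ± 139.0) / 153.8, giving tanθ = 0.6436 or 2.450.
θ = 32.77° or 67.80°; the smaller is 32.77°.

32.77°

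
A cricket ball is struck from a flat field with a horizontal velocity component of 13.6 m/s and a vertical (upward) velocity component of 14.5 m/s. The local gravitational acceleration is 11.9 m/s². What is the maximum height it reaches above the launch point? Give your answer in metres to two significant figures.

At the apex v_y = 0, so H = v_y0²/(2g) = 14.50²/23.80 = 8.834 m.

8.8 m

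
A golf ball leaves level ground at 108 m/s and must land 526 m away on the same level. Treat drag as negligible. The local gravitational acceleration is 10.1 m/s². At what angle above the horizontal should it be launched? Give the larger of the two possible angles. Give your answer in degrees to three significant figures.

76.5°

R = v₀² sin 2θ / g gives sin 2θ = gR/v₀² = 10.1·526/108² = 0.4555.
2θ = 27.10° or 180° − 27.10° = 152.9°, so θ = 13.55° or 76.45°.
The larger angle is 76.45°.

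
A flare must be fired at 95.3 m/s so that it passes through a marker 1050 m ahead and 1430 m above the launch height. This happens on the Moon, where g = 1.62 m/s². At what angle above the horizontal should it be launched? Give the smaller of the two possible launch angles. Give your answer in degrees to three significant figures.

Trajectory: y = x tanθ − g x² (1 + tan²θ)/(2v₀²). With x = 1050, y = 1430, v₀ = 95.3, g = 1.62:
98.33 tan²θ − 1050 tanθ + (1528) = 0.
tanθ = [1050 ± √(1050² − 4 × 98.33 × (1528))] / (2 × 98.33) = (1050 ± 708.1) / 196.7, giving tanθ = 1.739 or 8.940.
θ = 60.09° or 83.62°; the smaller is 60.09°.

60.1°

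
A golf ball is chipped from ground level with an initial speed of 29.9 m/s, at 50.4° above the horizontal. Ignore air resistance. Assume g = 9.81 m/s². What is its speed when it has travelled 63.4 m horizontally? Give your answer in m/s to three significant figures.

vₓ = 29.90 cos 50.4° = 19.06 m/s; v_y0 = 29.90 sin 50.4° = 23.04 m/s.
x = vₓ t ⇒ t = 63.4/19.06 = 3.327 s.
Vertical velocity there: v_y = v_y0 − g t = 23.04 − 9.81 × 3.327 = −9.595 m/s.
Speed: √(vₓ² + v_y²) = √(19.06² + 9.595²) = 21.34 m/s.

21.3 m/s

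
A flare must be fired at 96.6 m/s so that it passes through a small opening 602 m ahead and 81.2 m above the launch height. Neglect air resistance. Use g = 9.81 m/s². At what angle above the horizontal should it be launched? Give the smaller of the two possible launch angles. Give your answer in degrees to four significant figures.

28.61°

Trajectory: y = x tanθ − g x² (1 + tan²θ)/(2v₀²). With x = 602, y = 81.2, v₀ = 96.6, g = 9.81:
190.5 tan²θ − 602 tanθ + (271.7) = 0.
tanθ = [602 ± √(602² − 4 × 190.5 × (271.7))] / (2 × 190.5) = (602 ± 394.2) / 381.0, giving tanθ = 0.5455 or 2.615.
θ = 28.61° or 69.07°; the smaller is 28.61°.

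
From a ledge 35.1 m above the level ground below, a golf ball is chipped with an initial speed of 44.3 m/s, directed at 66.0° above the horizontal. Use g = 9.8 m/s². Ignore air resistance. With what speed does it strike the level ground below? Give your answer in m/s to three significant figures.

Horizontal component vₓ = 44.30 cos 66.0° = 18.02 m/s; vertical v_y0 = 44.30 sin 66.0° = 40.47 m/s.
With up positive and y = 0 at the ground: y(t) = 35.1 + (40.47) t − 4.900 t². Setting y = 0 and taking the positive root: t = [40.47 + √(40.47² + 2·9.80·35.1)] / 9.80 = (40.47 + 48.23) / 9.80 = 9.051 s.
Vertical velocity at impact: v_y = v_y0 − g t = 40.47 − 9.80 × 9.051 = −48.23 m/s.
Speed: |v| = √(vₓ² + v_y²) = √(18.02² + 48.23²) = 51.48 m/s.

51.5 m/s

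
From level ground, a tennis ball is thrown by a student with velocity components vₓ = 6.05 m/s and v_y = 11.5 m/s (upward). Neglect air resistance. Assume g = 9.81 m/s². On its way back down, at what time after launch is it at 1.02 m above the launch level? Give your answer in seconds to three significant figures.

2.25 s

Height y(t) = 11.50 t − 4.905 t² = 1.02 gives 4.905 t² − 11.50 t + 1.02 = 0.
Quadratic formula: t = (11.50 ± √112.24) / 9.81 = (11.50 ± 10.59) / 9.81 → t = 0.09233 s or 2.252 s.
The descending-branch root is 2.252 s.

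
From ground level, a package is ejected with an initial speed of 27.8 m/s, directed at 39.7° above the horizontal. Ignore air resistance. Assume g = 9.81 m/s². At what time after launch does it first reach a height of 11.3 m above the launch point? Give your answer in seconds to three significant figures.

0.824 s

Horizontal component vₓ = 27.80 cos 39.7° = 21.39 m/s; vertical v_y0 = 27.80 sin 39.7° = 17.76 m/s.
Require v_y0 t − ½ g t² = 11.3, i.e. 4.905 t² − 17.76 t + 11.3 = 0.
t = [17.76 ± √(17.76² − 2·9.81·11.3)] / 9.81 = (17.76 ± 9.676) / 9.81, so t = 0.8238 s or t = 2.797 s.
The first (ascending) time is 0.8238 s.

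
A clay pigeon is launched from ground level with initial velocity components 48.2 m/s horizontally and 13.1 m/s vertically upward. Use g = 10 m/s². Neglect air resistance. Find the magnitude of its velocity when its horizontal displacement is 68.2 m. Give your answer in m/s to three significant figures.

x = vₓ t ⇒ t = 68.2/48.20 = 1.415 s.
Vertical velocity there: v_y = v_y0 − g t = 13.10 − 10.0 × 1.415 = −1.049 m/s.
Speed: √(vₓ² + v_y²) = √(48.20² + 1.049²) = 48.21 m/s.

48.2 m/s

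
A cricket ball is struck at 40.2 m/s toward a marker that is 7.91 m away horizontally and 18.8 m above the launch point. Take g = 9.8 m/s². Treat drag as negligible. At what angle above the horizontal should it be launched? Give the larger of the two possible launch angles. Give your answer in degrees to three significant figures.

Trajectory: y = x tanθ − g x² (1 + tan²θ)/(2v₀²). With x = 7.91, y = 18.8, v₀ = 40.2, g = 9.80:
0.1897 tan²θ − 7.91 tanθ + (18.99) = 0.
tanθ = [7.91 ± √(7.91² − 4 × 0.1897 × (18.99))] / (2 × 0.1897) = (7.91 ± 6.940) / 0.3794, giving tanθ = 2.558 or 39.14.
θ = 68.64° or 88.54°; the larger is 88.54°.

88.5°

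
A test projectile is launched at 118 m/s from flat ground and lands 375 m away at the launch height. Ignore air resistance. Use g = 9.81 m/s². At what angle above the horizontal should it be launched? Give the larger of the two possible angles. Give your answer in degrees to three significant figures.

82.3°

R = v₀² sin 2θ / g gives sin 2θ = gR/v₀² = 9.81·375/118² = 0.2642.
2θ = 15.32° or 180° − 15.32° = 164.7°, so θ = 7.660° or 82.34°.
The larger angle is 82.34°.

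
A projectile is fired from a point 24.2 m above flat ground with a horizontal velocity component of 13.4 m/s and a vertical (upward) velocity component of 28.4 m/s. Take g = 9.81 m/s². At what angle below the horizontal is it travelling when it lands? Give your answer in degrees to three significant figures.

Vertical motion (up positive, ground at y = 0): 4.905 t² − (28.40) t − 24.2 = 0, so t = (28.40 + √(28.40² + 2·9.81·24.2)) / 9.81 = (28.40 + 35.80) / 9.81 = 6.544 s.
At impact: v_y = v_y0 − g t = −35.80 m/s; vₓ = 13.40 m/s.
Angle below horizontal: arctan(|v_y|/vₓ) = arctan(35.80/13.40) = 69.48°.

69.5°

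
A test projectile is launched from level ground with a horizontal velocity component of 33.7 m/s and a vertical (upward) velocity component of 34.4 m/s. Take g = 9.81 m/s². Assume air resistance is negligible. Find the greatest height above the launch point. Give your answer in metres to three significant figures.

At the apex v_y = 0, so H = v_y0²/(2g) = 34.40²/19.62 = 60.31 m.

60.3 m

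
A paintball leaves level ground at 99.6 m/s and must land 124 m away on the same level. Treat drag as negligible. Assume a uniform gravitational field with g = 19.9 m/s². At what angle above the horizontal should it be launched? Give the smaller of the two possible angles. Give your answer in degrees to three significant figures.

R = v₀² sin 2θ / g gives sin 2θ = gR/v₀² = 19.9·124/99.6² = 0.2487.
2θ = 14.40° or 180° − 14.40° = 165.6°, so θ = 7.202° or 82.80°.
The smaller angle is 7.202°.

7.20°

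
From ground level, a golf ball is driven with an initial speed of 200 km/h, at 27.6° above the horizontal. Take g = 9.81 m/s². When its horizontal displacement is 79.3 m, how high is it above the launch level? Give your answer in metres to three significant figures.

Convert: 200 km/h = 200/3.6 = 55.56 m/s.
Horizontal component vₓ = 55.56 cos 27.6° = 49.23 m/s; vertical v_y0 = 55.56 sin 27.6° = 25.74 m/s.
At x = 79.3 m, t = x/vₓ = 79.3/49.23 = 1.611 s.
Height: y = v_y0 t − ½ g t² = 25.74 × 1.611 − 4.905 × 1.611² = 41.46 − 12.73 = 28.73 m.

28.7 m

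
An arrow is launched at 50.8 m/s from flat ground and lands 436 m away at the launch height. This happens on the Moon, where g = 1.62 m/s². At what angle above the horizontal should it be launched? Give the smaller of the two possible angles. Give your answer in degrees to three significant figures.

From R = (v₀²/g) sin 2θ: sin 2θ = 1.62 × 436 / 2580.6 = 0.2737.
2θ = 15.88° or 180° − 15.88° = 164.1°, so θ = 7.942° or 82.06°.
The smaller angle is 7.942°.

7.94°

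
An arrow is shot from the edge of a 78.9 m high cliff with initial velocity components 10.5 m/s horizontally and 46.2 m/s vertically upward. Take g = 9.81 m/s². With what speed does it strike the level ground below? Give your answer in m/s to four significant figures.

61.58 m/s

The projectile lands when y = 78.9 + (46.20) t − ½·9.81·t² = 0. Positive root: t = (46.20 + √(46.20² + 2·9.81·78.9)) / 9.81 = (46.20 + 60.68) / 9.81 = 10.90 s.
Vertical velocity at impact: v_y = v_y0 − g t = 46.20 − 9.81 × 10.90 = −60.68 m/s.
Speed: |v| = √(vₓ² + v_y²) = √(10.50² + 60.68²) = 61.58 m/s.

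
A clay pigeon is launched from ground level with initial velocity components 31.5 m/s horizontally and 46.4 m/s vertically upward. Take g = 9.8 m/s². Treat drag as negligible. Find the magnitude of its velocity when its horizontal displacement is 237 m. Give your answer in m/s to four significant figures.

Time to reach x = 237 m: t = x/vₓ = 237/31.50 = 7.524 s.
Vertical velocity there: v_y = v_y0 − g t = 46.40 − 9.80 × 7.524 = −27.33 m/s.
Speed: √(vₓ² + v_y²) = √(31.50² + 27.33²) = 41.71 m/s.

41.71 m/s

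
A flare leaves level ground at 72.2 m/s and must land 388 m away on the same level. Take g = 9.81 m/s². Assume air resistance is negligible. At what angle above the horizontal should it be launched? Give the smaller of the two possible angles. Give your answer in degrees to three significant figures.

23.5°

R = v₀² sin 2θ / g gives sin 2θ = gR/v₀² = 9.81·388/72.2² = 0.7302.
2θ = 46.90° or 180° − 46.90° = 133.1°, so θ = 23.45° or 66.55°.
The smaller angle is 23.45°.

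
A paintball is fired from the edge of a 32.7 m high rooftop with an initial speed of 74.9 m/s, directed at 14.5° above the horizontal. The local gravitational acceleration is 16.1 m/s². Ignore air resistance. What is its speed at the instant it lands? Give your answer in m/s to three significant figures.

81.6 m/s

Horizontal component vₓ = 74.90 cos 14.5° = 72.51 m/s; vertical v_y0 = 74.90 sin 14.5° = 18.75 m/s.
With up positive and y = 0 at the ground: y(t) = 32.7 + (18.75) t − 8.050 t². Setting y = 0 and taking the positive root: t = [18.75 + √(18.75² + 2·16.1·32.7)] / 16.1 = (18.75 + 37.48) / 16.1 = 3.493 s.
Vertical velocity at impact: v_y = v_y0 − g t = 18.75 − 16.1 × 3.493 = −37.48 m/s.
Speed: |v| = √(vₓ² + v_y²) = √(72.51² + 37.48²) = 81.63 m/s.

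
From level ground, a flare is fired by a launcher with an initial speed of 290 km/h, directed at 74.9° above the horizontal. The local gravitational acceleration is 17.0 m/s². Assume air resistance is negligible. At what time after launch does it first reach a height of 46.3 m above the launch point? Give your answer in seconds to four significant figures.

0.6401 s

Convert: 290 km/h = 290/3.6 = 80.56 m/s.
Components: vₓ = 80.56 cos 74.9° = 20.99 m/s, v_y0 = 80.56 sin 74.9° = 77.77 m/s.
Set y = v_y0 t − ½ g t² = 46.3: 8.500 t² − 77.77 t + 46.3 = 0.
t = [77.77 ± √(77.77² − 2·17.0·46.3)] / 17.0 = (77.77 ± 66.89) / 17.0, so t = 0.6401 s or t = 8.510 s.
The first (ascending) time is 0.6401 s.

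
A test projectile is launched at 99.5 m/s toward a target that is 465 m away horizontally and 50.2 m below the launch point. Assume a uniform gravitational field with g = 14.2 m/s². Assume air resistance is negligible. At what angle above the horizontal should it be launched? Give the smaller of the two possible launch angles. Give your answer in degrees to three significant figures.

Trajectory: y = x tanθ − g x² (1 + tan²θ)/(2v₀²). With x = 465, y = −50.2, v₀ = 99.5, g = 14.2:
155.1 tan²θ − 465 tanθ + (104.9) = 0.
tanθ = [465 ± √(465² − 4 × 155.1 × (104.9))] / (2 × 155.1) = (465 ± 388.8) / 310.1, giving tanθ = 0.2456 or 2.753.
θ = 13.80° or 70.04°; the smaller is 13.80°.

13.8°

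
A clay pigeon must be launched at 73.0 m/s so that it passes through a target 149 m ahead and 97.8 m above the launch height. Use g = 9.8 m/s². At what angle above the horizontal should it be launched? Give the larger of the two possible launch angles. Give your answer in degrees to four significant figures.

81.11°

Trajectory: y = x tanθ − g x² (1 + tan²θ)/(2v₀²). With x = 149, y = 97.8, v₀ = 73.0, g = 9.80:
20.41 tan²θ − 149 tanθ + (118.2) = 0.
tanθ = [149 ± √(149² − 4 × 20.41 × (118.2))] / (2 × 20.41) = (149 ± 112.0) / 40.83, giving tanθ = 0.9058 or 6.393.
θ = 42.17° or 81.11°; the larger is 81.11°.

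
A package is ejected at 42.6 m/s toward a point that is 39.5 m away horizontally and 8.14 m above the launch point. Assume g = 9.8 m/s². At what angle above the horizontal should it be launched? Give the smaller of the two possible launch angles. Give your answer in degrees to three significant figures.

17.9°

Trajectory: y = x tanθ − g x² (1 + tan²θ)/(2v₀²). With x = 39.5, y = 8.14, v₀ = 42.6, g = 9.80:
4.213 tan²θ − 39.5 tanθ + (12.35) = 0.
tanθ = [39.5 ± √(39.5² − 4 × 4.213 × (12.35))] / (2 × 4.213) = (39.5 ± 36.77) / 8.426, giving tanθ = 0.3239 or 9.052.
θ = 17.95° or 83.70°; the smaller is 17.95°.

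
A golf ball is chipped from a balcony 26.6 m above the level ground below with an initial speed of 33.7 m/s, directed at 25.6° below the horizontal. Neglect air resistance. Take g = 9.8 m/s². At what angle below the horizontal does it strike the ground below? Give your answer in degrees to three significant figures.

41.7°

vₓ = 33.70 cos 25.6° = 30.39 m/s; v_y0 = −14.56 m/s (downward).
With up positive and y = 0 at the ground: y(t) = 26.6 + (−14.56) t − 4.900 t². Setting y = 0 and taking the positive root: t = [−14.56 + √(14.56² + 2·9.80·26.6)] / 9.80 = (−14.56 + 27.08) / 9.80 = 1.278 s.
At impact: v_y = v_y0 − g t = −27.08 m/s; vₓ = 30.39 m/s.
Angle below horizontal: arctan(|v_y|/vₓ) = arctan(27.08/30.39) = 41.70°.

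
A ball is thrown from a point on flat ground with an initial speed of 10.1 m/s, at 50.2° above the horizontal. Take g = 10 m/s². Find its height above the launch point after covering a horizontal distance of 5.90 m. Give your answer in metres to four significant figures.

2.917 m

Components: vₓ = 10.10 cos 50.2° = 6.465 m/s, v_y0 = 10.10 sin 50.2° = 7.760 m/s.
x = vₓ t ⇒ t = 5.90/6.465 = 0.9126 s.
Height: y = v_y0 t − ½ g t² = 7.760 × 0.9126 − 5.000 × 0.9126² = 7.081 − 4.164 = 2.917 m.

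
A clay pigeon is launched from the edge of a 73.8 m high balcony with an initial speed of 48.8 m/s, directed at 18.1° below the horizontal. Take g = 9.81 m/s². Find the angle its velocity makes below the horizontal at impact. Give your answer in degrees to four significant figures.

41.45°

Resolve: vₓ = 48.80 cos 18.1° = 46.39 m/s and v_y0 = −15.16 m/s (downward).
With up positive and y = 0 at the ground: y(t) = 73.8 + (−15.16) t − 4.905 t². Setting y = 0 and taking the positive root: t = [−15.16 + √(15.16² + 2·9.81·73.8)] / 9.81 = (−15.16 + 40.96) / 9.81 = 2.630 s.
At impact: v_y = v_y0 − g t = −40.96 m/s; vₓ = 46.39 m/s.
Angle below horizontal: arctan(|v_y|/vₓ) = arctan(40.96/46.39) = 41.45°.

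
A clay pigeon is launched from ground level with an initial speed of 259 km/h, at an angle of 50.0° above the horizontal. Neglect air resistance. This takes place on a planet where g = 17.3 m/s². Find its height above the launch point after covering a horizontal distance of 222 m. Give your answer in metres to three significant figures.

65.2 m

Convert: 259 km/h = 259/3.6 = 71.94 m/s.
Horizontal component vₓ = 71.94 cos 50.0° = 46.24 m/s; vertical v_y0 = 71.94 sin 50.0° = 55.11 m/s.
x = vₓ t ⇒ t = 222/46.24 = 4.801 s.
Height: y = v_y0 t − ½ g t² = 55.11 × 4.801 − 8.650 × 4.801² = 264.6 − 199.3 = 65.23 m.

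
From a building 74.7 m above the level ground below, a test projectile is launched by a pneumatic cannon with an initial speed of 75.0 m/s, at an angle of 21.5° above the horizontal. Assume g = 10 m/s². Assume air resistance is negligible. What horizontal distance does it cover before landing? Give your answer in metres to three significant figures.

Resolve: vₓ = 75.00 cos 21.5° = 69.78 m/s and v_y0 = 75.00 sin 21.5° = 27.49 m/s.
The projectile lands when y = 74.7 + (27.49) t − ½·10.0·t² = 0. Positive root: t = (27.49 + √(27.49² + 2·10.0·74.7)) / 10.0 = (27.49 + 47.43) / 10.0 = 7.492 s.
Horizontal distance: R = vₓ t = 69.78 × 7.492 = 522.8 m.

523 m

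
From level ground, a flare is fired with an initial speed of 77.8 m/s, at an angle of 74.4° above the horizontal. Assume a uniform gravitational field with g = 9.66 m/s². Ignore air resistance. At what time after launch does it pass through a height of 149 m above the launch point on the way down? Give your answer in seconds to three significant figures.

13.2 s

vₓ = 77.80 cos 74.4° = 20.92 m/s; v_y0 = 77.80 sin 74.4° = 74.93 m/s.
Height y(t) = 74.93 t − 4.830 t² = 149 gives 4.830 t² − 74.93 t + 149 = 0.
t = [74.93 ± √(74.93² − 2·9.66·149)] / 9.66 = (74.93 ± 52.31) / 9.66, so t = 2.342 s or t = 13.17 s.
The descending-branch root is 13.17 s.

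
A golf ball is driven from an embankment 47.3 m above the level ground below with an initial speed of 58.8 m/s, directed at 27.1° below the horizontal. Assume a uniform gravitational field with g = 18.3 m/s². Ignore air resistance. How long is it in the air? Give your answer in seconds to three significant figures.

1.24 s

Resolve: vₓ = 58.80 cos 27.1° = 52.34 m/s and v_y0 = −26.79 m/s (downward).
The projectile lands when y = 47.3 + (−26.79) t − ½·18.3·t² = 0. Positive root: t = (−26.79 + √(26.79² + 2·18.3·47.3)) / 18.3 = (−26.79 + 49.48) / 18.3 = 1.240 s.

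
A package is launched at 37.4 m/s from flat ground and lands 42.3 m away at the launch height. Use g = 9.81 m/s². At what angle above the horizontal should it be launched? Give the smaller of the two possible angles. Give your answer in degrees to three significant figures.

R = v₀² sin 2θ / g gives sin 2θ = gR/v₀² = 9.81·42.3/37.4² = 0.2967.
2θ = 17.26° or 180° − 17.26° = 162.7°, so θ = 8.629° or 81.37°.
The smaller angle is 8.629°.

8.63°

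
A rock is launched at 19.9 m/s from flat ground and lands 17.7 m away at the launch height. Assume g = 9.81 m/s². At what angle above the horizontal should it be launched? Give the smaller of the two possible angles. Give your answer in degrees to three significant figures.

R = v₀² sin 2θ / g gives sin 2θ = gR/v₀² = 9.81·17.7/19.9² = 0.4385.
2θ = 26.01° or 180° − 26.01° = 154.0°, so θ = 13.00° or 77.00°.
The smaller angle is 13.00°.

13.0°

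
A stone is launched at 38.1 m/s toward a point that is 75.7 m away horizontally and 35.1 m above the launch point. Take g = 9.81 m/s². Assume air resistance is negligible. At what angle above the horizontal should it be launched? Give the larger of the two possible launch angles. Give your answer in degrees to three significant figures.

71.3°

Trajectory: y = x tanθ − g x² (1 + tan²θ)/(2v₀²). With x = 75.7, y = 35.1, v₀ = 38.1, g = 9.81:
19.36 tan²θ − 75.7 tanθ + (54.46) = 0.
tanθ = [75.7 ± √(75.7² − 4 × 19.36 × (54.46))] / (2 × 19.36) = (75.7 ± 38.89) / 38.73, giving tanθ = 0.9506 or 2.959.
θ = 43.55° or 71.33°; the larger is 71.33°.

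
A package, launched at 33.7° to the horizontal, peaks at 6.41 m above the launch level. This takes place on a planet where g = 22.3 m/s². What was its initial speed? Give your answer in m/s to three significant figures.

At the peak v_y = 0, so v_y0 = √(2gH) = √(2 × 22.3 × 6.41) = 16.91 m/s.
v_y0 = v₀ sin θ ⇒ v₀ = 16.91 / sin 33.7° = 30.47 m/s.

30.5 m/s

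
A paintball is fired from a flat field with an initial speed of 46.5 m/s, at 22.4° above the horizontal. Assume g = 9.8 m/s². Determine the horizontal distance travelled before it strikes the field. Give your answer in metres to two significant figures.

160 m

Components: vₓ = 46.50 cos 22.4° = 42.99 m/s, v_y0 = 46.50 sin 22.4° = 17.72 m/s.
Time aloft: T = 2 v_y0 / g = 2 × 17.72 / 9.80 = 3.616 s.
Range: R = vₓ T = 42.99 × 3.616 = 155.5 m.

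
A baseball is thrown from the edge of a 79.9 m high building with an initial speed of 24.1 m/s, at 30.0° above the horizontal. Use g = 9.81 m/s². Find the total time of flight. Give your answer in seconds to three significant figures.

Resolve: vₓ = 24.10 cos 30.0° = 20.87 m/s and v_y0 = 24.10 sin 30.0° = 12.05 m/s.
Vertical motion (up positive, ground at y = 0): 4.905 t² − (12.05) t − 79.9 = 0, so t = (12.05 + √(12.05² + 2·9.81·79.9)) / 9.81 = (12.05 + 41.39) / 9.81 = 5.447 s.

5.45 s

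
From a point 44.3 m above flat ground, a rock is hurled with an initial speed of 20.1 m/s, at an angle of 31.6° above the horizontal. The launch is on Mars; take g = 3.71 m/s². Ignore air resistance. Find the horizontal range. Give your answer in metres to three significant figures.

Horizontal component vₓ = 20.10 cos 31.6° = 17.12 m/s; vertical v_y0 = 20.10 sin 31.6° = 10.53 m/s.
The projectile lands when y = 44.3 + (10.53) t − ½·3.71·t² = 0. Positive root: t = (10.53 + √(10.53² + 2·3.71·44.3)) / 3.71 = (10.53 + 20.97) / 3.71 = 8.490 s.
Horizontal distance: R = vₓ t = 17.12 × 8.490 = 145.4 m.

145 m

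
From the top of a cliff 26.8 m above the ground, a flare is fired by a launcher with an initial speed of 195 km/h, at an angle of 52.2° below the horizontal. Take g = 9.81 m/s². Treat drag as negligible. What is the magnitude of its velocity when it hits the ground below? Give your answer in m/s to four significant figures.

58.82 m/s

Convert: 195 km/h = 195/3.6 = 54.17 m/s.
Components: vₓ = 54.17 cos 52.2° = 33.20 m/s, v_y0 = −42.80 m/s (downward).
With up positive and y = 0 at the ground: y(t) = 26.8 + (−42.80) t − 4.905 t². Setting y = 0 and taking the positive root: t = [−42.80 + √(42.80² + 2·9.81·26.8)] / 9.81 = (−42.80 + 48.56) / 9.81 = 0.5867 s.
Vertical velocity at impact: v_y = v_y0 − g t = −42.80 − 9.81 × 0.5867 = −48.56 m/s.
Speed: |v| = √(vₓ² + v_y²) = √(33.20² + 48.56²) = 58.82 m/s.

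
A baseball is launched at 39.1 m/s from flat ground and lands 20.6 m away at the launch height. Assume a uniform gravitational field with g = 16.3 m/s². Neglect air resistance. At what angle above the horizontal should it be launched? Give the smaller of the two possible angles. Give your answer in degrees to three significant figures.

From R = (v₀²/g) sin 2θ: sin 2θ = 16.3 × 20.6 / 1528.8 = 0.2196.
2θ = 12.69° or 180° − 12.69° = 167.3°, so θ = 6.344° or 83.66°.
The smaller angle is 6.344°.

6.34°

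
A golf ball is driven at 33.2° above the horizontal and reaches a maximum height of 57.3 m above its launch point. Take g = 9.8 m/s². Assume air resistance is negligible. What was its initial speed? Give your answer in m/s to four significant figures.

At the peak v_y = 0, so v_y0 = √(2gH) = √(2 × 9.80 × 57.3) = 33.51 m/s.
v_y0 = v₀ sin θ ⇒ v₀ = 33.51 / sin 33.2° = 61.20 m/s.

61.20 m/s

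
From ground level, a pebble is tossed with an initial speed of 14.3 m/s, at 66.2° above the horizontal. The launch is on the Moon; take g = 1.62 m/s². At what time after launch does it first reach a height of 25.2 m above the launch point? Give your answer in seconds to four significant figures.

2.235 s

Components: vₓ = 14.30 cos 66.2° = 5.771 m/s, v_y0 = 14.30 sin 66.2° = 13.08 m/s.
Height y(t) = 13.08 t − 0.8100 t² = 25.2 gives 0.8100 t² − 13.08 t + 25.2 = 0.
Quadratic formula: t = (13.08 ± √89.541) / 1.62 = (13.08 ± 9.463) / 1.62 → t = 2.235 s or 13.92 s.
The first (ascending) time is 2.235 s.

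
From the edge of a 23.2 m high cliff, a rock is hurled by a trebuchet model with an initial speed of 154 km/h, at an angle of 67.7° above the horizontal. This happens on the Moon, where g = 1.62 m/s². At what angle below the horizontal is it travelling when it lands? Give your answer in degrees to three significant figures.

68.2°

Convert: 154 km/h = 154/3.6 = 42.78 m/s.
vₓ = 42.78 cos 67.7° = 16.23 m/s; v_y0 = 42.78 sin 67.7° = 39.58 m/s.
The projectile lands when y = 23.2 + (39.58) t − ½·1.62·t² = 0. Positive root: t = (39.58 + √(39.58² + 2·1.62·23.2)) / 1.62 = (39.58 + 40.52) / 1.62 = 49.44 s.
At impact: v_y = v_y0 − g t = −40.52 m/s; vₓ = 16.23 m/s.
Angle below horizontal: arctan(|v_y|/vₓ) = arctan(40.52/16.23) = 68.17°.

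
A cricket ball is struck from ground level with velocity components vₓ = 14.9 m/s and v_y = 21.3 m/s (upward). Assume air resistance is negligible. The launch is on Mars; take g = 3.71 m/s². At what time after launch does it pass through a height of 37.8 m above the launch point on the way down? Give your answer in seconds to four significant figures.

9.289 s

Height y(t) = 21.30 t − 1.855 t² = 37.8 gives 1.855 t² − 21.30 t + 37.8 = 0.
Quadratic formula: t = (21.30 ± √173.21) / 3.71 = (21.30 ± 13.16) / 3.71 → t = 2.194 s or 9.289 s.
The descending-branch root is 9.289 s.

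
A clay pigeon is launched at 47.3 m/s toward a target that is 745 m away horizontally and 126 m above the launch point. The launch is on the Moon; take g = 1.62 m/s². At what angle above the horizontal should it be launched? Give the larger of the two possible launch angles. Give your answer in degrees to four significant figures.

Trajectory: y = x tanθ − g x² (1 + tan²θ)/(2v₀²). With x = 745, y = 126, v₀ = 47.3, g = 1.62:
200.9 tan²θ − 745 tanθ + (326.9) = 0.
tanθ = [745 ± √(745² − 4 × 200.9 × (326.9))] / (2 × 200.9) = (745 ± 540.6) / 401.9, giving tanθ = 0.5086 or 3.199.
θ = 26.96° or 72.64°; the larger is 72.64°.

72.64°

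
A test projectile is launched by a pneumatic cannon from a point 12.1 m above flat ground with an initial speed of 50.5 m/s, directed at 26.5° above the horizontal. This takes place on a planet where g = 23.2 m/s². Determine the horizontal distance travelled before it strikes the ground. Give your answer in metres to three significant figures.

Resolve: vₓ = 50.50 cos 26.5° = 45.19 m/s and v_y0 = 50.50 sin 26.5° = 22.53 m/s.
Vertical motion (up positive, ground at y = 0): 11.60 t² − (22.53) t − 12.1 = 0, so t = (22.53 + √(22.53² + 2·23.2·12.1)) / 23.2 = (22.53 + 32.70) / 23.2 = 2.381 s.
Horizontal distance: R = vₓ t = 45.19 × 2.381 = 107.6 m.

108 m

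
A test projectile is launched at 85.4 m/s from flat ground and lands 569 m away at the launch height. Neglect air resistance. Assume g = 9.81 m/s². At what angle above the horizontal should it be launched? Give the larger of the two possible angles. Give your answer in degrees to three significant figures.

65.0°

From R = (v₀²/g) sin 2θ: sin 2θ = 9.81 × 569 / 7293.2 = 0.7654.
2θ = 49.94° or 180° − 49.94° = 130.1°, so θ = 24.97° or 65.03°.
The larger angle is 65.03°.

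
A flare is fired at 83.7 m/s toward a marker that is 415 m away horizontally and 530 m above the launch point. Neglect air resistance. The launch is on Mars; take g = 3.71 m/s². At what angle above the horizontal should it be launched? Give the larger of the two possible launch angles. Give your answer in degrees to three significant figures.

Trajectory: y = x tanθ − g x² (1 + tan²θ)/(2v₀²). With x = 415, y = 530, v₀ = 83.7, g = 3.71:
45.60 tan²θ − 415 tanθ + (575.6) = 0.
tanθ = [415 ± √(415² − 4 × 45.60 × (575.6))] / (2 × 45.60) = (415 ± 259.3) / 91.21, giving tanθ = 1.707 or 7.393.
θ = 59.64° or 82.30°; the larger is 82.30°.

82.3°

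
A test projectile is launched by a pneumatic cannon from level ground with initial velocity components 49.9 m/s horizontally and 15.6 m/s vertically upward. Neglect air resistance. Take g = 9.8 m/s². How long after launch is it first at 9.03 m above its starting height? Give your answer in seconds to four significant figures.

Set y = v_y0 t − ½ g t² = 9.03: 4.900 t² − 15.60 t + 9.03 = 0.
Quadratic formula: t = (15.60 ± √66.372) / 9.80 = (15.60 ± 8.147) / 9.80 → t = 0.7605 s or 2.423 s.
The first (ascending) time is 0.7605 s.

0.7605 s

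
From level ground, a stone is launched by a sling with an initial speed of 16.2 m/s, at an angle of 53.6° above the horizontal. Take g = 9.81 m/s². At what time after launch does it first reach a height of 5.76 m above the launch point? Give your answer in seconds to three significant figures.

Horizontal component vₓ = 16.20 cos 53.6° = 9.613 m/s; vertical v_y0 = 16.20 sin 53.6° = 13.04 m/s.
Require v_y0 t − ½ g t² = 5.76, i.e. 4.905 t² − 13.04 t + 5.76 = 0.
Quadratic formula: t = (13.04 ± √57.012) / 9.81 = (13.04 ± 7.551) / 9.81 → t = 0.5595 s or 2.099 s.
The first (ascending) time is 0.5595 s.

0.559 s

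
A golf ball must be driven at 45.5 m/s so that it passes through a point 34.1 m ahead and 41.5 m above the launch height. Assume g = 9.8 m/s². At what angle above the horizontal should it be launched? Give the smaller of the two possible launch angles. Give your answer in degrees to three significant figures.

55.8°

Trajectory: y = x tanθ − g x² (1 + tan²θ)/(2v₀²). With x = 34.1, y = 41.5, v₀ = 45.5, g = 9.80:
2.752 tan²θ − 34.1 tanθ + (44.25) = 0.
tanθ = [34.1 ± √(34.1² − 4 × 2.752 × (44.25))] / (2 × 2.752) = (34.1 ± 25.99) / 5.504, giving tanθ = 1.473 or 10.92.
θ = 55.82° or 84.77°; the smaller is 55.82°.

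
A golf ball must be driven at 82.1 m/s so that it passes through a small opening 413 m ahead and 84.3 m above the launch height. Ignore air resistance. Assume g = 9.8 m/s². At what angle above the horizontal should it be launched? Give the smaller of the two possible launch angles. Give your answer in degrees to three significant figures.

Trajectory: y = x tanθ − g x² (1 + tan²θ)/(2v₀²). With x = 413, y = 84.3, v₀ = 82.1, g = 9.80:
124.0 tan²θ − 413 tanθ + (208.3) = 0.
tanθ = [413 ± √(413² − 4 × 124.0 × (208.3))] / (2 × 124.0) = (413 ± 259.3) / 248.0, giving tanθ = 0.6196 or 2.711.
θ = 31.78° or 69.75°; the smaller is 31.78°.

31.8°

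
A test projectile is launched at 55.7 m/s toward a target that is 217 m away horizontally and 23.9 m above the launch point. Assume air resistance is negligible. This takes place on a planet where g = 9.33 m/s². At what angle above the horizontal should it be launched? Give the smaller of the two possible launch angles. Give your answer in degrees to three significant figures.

27.8°

Trajectory: y = x tanθ − g x² (1 + tan²θ)/(2v₀²). With x = 217, y = 23.9, v₀ = 55.7, g = 9.33:
70.80 tan²θ − 217 tanθ + (94.70) = 0.
tanθ = [217 ± √(217² − 4 × 70.80 × (94.70))] / (2 × 70.80) = (217 ± 142.4) / 141.6, giving tanθ = 0.5271 or 2.538.
θ = 27.79° or 68.49°; the smaller is 27.79°.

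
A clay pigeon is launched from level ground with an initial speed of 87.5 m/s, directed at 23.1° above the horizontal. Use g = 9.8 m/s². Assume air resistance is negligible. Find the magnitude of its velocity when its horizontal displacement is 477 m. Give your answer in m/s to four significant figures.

83.92 m/s

Components: vₓ = 87.50 cos 23.1° = 80.48 m/s, v_y0 = 87.50 sin 23.1° = 34.33 m/s.
Time to reach x = 477 m: t = x/vₓ = 477/80.48 = 5.927 s.
Vertical velocity there: v_y = v_y0 − g t = 34.33 − 9.80 × 5.927 = −23.75 m/s.
Speed: √(vₓ² + v_y²) = √(80.48² + 23.75²) = 83.92 m/s.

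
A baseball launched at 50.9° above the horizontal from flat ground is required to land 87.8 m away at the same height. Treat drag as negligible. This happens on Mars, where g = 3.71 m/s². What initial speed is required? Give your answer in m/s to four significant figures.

From R = (v₀² / g) sin 2θ: v₀ = √(gR / sin 2θ).
v₀ = √(3.71 × 87.8 / sin 101.8°) = √(325.7 / 0.9789) = √332.77 = 18.24 m/s.

18.24 m/s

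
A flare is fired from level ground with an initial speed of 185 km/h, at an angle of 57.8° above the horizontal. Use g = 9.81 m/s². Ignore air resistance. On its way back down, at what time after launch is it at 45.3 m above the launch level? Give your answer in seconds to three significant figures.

7.66 s

Convert: 185 km/h = 185/3.6 = 51.39 m/s.
Resolve: vₓ = 51.39 cos 57.8° = 27.38 m/s and v_y0 = 51.39 sin 57.8° = 43.48 m/s.
Height y(t) = 43.48 t − 4.905 t² = 45.3 gives 4.905 t² − 43.48 t + 45.3 = 0.
t = [43.48 ± √(43.48² − 2·9.81·45.3)] / 9.81 = (43.48 ± 31.66) / 9.81, so t = 1.206 s or t = 7.660 s.
The descending-branch root is 7.660 s.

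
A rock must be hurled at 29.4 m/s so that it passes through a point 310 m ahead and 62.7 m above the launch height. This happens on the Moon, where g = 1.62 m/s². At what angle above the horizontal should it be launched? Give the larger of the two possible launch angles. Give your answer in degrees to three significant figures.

Trajectory: y = x tanθ − g x² (1 + tan²θ)/(2v₀²). With x = 310, y = 62.7, v₀ = 29.4, g = 1.62:
90.06 tan²θ − 310 tanθ + (152.8) = 0.
tanθ = [310 ± √(310² − 4 × 90.06 × (152.8))] / (2 × 90.06) = (310 ± 202.7) / 180.1, giving tanθ = 0.5959 or 2.846.
θ = 30.79° or 70.64°; the larger is 70.64°.

70.6°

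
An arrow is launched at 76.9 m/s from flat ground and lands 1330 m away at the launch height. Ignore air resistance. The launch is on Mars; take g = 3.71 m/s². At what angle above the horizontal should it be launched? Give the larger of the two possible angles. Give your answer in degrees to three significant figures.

From R = (v₀²/g) sin 2θ: sin 2θ = 3.71 × 1330 / 5913.6 = 0.8344.
2θ = 56.55° or 180° − 56.55° = 123.4°, so θ = 28.28° or 61.72°.
The larger angle is 61.72°.

61.7°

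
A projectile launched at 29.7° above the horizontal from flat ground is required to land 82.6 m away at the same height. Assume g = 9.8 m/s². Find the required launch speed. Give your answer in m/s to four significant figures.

On level ground R = v₀² sin 2θ / g ⇒ v₀ = √(gR / sin 2θ).
v₀ = √(9.80 × 82.6 / sin 59.40°) = √(809.5 / 0.8607) = √940.44 = 30.67 m/s.

30.67 m/s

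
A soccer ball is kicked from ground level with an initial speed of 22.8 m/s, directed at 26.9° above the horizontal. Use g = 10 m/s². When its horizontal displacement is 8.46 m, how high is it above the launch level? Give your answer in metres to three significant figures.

3.43 m

vₓ = 22.80 cos 26.9° = 20.33 m/s; v_y0 = 22.80 sin 26.9° = 10.32 m/s.
At x = 8.46 m, t = x/vₓ = 8.46/20.33 = 0.4161 s.
Height: y = v_y0 t − ½ g t² = 10.32 × 0.4161 − 5.000 × 0.4161² = 4.292 − 0.8656 = 3.426 m.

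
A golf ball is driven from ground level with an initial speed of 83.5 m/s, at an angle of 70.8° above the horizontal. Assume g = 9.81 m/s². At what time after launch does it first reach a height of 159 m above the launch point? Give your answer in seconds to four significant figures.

vₓ = 83.50 cos 70.8° = 27.46 m/s; v_y0 = 83.50 sin 70.8° = 78.86 m/s.
Set y = v_y0 t − ½ g t² = 159: 4.905 t² − 78.86 t + 159 = 0.
t = [78.86 ± √(78.86² − 2·9.81·159)] / 9.81 = (78.86 ± 55.67) / 9.81, so t = 2.364 s or t = 13.71 s.
The first (ascending) time is 2.364 s.

2.364 s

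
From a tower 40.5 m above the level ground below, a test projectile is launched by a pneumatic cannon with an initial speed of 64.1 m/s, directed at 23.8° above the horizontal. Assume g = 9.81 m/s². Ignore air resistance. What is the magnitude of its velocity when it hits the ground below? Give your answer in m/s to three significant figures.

vₓ = 64.10 cos 23.8° = 58.65 m/s; v_y0 = 64.10 sin 23.8° = 25.87 m/s.
The projectile lands when y = 40.5 + (25.87) t − ½·9.81·t² = 0. Positive root: t = (25.87 + √(25.87² + 2·9.81·40.5)) / 9.81 = (25.87 + 38.26) / 9.81 = 6.537 s.
Vertical velocity at impact: v_y = v_y0 − g t = 25.87 − 9.81 × 6.537 = −38.26 m/s.
Speed: |v| = √(vₓ² + v_y²) = √(58.65² + 38.26²) = 70.02 m/s.

70.0 m/s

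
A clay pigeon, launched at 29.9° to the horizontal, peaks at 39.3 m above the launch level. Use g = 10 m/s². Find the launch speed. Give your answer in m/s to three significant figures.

At the peak v_y = 0, so v_y0 = √(2gH) = √(2 × 10.0 × 39.3) = 28.04 m/s.
v_y0 = v₀ sin θ ⇒ v₀ = 28.04 / sin 29.9° = 56.24 m/s.

56.2 m/s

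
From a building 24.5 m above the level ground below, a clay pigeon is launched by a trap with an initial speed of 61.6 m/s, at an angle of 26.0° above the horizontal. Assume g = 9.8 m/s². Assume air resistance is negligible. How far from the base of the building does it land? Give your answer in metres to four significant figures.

349.0 m

Components: vₓ = 61.60 cos 26.0° = 55.37 m/s, v_y0 = 61.60 sin 26.0° = 27.00 m/s.
With up positive and y = 0 at the ground: y(t) = 24.5 + (27.00) t − 4.900 t². Setting y = 0 and taking the positive root: t = [27.00 + √(27.00² + 2·9.80·24.5)] / 9.80 = (27.00 + 34.78) / 9.80 = 6.304 s.
Horizontal distance: R = vₓ t = 55.37 × 6.304 = 349.0 m.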